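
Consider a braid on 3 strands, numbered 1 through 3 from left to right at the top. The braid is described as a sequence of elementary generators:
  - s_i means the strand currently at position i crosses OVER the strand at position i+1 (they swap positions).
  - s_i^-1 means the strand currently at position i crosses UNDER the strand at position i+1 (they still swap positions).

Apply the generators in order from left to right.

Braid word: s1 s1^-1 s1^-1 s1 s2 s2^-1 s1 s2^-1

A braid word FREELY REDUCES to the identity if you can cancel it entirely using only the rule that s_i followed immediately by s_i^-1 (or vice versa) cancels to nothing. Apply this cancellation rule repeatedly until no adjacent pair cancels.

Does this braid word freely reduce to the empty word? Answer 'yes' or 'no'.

Answer: no

Derivation:
Gen 1 (s1): push. Stack: [s1]
Gen 2 (s1^-1): cancels prior s1. Stack: []
Gen 3 (s1^-1): push. Stack: [s1^-1]
Gen 4 (s1): cancels prior s1^-1. Stack: []
Gen 5 (s2): push. Stack: [s2]
Gen 6 (s2^-1): cancels prior s2. Stack: []
Gen 7 (s1): push. Stack: [s1]
Gen 8 (s2^-1): push. Stack: [s1 s2^-1]
Reduced word: s1 s2^-1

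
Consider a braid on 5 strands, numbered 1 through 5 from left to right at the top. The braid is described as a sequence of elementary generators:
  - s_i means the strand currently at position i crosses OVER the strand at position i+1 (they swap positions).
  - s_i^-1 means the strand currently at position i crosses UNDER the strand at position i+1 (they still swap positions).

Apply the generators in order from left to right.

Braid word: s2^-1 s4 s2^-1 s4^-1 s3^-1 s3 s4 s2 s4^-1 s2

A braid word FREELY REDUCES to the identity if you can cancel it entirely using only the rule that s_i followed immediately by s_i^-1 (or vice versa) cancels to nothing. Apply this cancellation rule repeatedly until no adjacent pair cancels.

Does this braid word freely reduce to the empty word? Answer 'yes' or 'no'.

Answer: yes

Derivation:
Gen 1 (s2^-1): push. Stack: [s2^-1]
Gen 2 (s4): push. Stack: [s2^-1 s4]
Gen 3 (s2^-1): push. Stack: [s2^-1 s4 s2^-1]
Gen 4 (s4^-1): push. Stack: [s2^-1 s4 s2^-1 s4^-1]
Gen 5 (s3^-1): push. Stack: [s2^-1 s4 s2^-1 s4^-1 s3^-1]
Gen 6 (s3): cancels prior s3^-1. Stack: [s2^-1 s4 s2^-1 s4^-1]
Gen 7 (s4): cancels prior s4^-1. Stack: [s2^-1 s4 s2^-1]
Gen 8 (s2): cancels prior s2^-1. Stack: [s2^-1 s4]
Gen 9 (s4^-1): cancels prior s4. Stack: [s2^-1]
Gen 10 (s2): cancels prior s2^-1. Stack: []
Reduced word: (empty)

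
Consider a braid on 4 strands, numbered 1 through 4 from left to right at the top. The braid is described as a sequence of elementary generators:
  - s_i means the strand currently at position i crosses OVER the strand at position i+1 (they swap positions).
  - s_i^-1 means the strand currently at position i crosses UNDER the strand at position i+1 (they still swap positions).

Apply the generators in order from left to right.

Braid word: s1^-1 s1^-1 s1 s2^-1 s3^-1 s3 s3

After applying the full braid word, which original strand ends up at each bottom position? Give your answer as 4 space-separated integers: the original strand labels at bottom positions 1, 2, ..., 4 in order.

Answer: 2 3 4 1

Derivation:
Gen 1 (s1^-1): strand 1 crosses under strand 2. Perm now: [2 1 3 4]
Gen 2 (s1^-1): strand 2 crosses under strand 1. Perm now: [1 2 3 4]
Gen 3 (s1): strand 1 crosses over strand 2. Perm now: [2 1 3 4]
Gen 4 (s2^-1): strand 1 crosses under strand 3. Perm now: [2 3 1 4]
Gen 5 (s3^-1): strand 1 crosses under strand 4. Perm now: [2 3 4 1]
Gen 6 (s3): strand 4 crosses over strand 1. Perm now: [2 3 1 4]
Gen 7 (s3): strand 1 crosses over strand 4. Perm now: [2 3 4 1]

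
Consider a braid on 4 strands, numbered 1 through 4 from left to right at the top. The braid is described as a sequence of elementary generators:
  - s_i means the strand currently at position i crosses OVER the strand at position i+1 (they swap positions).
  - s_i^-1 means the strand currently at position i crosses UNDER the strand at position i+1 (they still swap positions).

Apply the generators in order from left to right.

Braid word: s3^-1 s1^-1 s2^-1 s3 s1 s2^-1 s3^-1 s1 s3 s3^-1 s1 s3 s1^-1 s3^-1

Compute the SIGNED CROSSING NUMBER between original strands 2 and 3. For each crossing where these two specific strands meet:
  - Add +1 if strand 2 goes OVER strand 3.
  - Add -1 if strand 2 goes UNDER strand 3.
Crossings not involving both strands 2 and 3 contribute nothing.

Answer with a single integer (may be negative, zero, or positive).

Answer: -1

Derivation:
Gen 1: crossing 3x4. Both 2&3? no. Sum: 0
Gen 2: crossing 1x2. Both 2&3? no. Sum: 0
Gen 3: crossing 1x4. Both 2&3? no. Sum: 0
Gen 4: crossing 1x3. Both 2&3? no. Sum: 0
Gen 5: crossing 2x4. Both 2&3? no. Sum: 0
Gen 6: 2 under 3. Both 2&3? yes. Contrib: -1. Sum: -1
Gen 7: crossing 2x1. Both 2&3? no. Sum: -1
Gen 8: crossing 4x3. Both 2&3? no. Sum: -1
Gen 9: crossing 1x2. Both 2&3? no. Sum: -1
Gen 10: crossing 2x1. Both 2&3? no. Sum: -1
Gen 11: crossing 3x4. Both 2&3? no. Sum: -1
Gen 12: crossing 1x2. Both 2&3? no. Sum: -1
Gen 13: crossing 4x3. Both 2&3? no. Sum: -1
Gen 14: crossing 2x1. Both 2&3? no. Sum: -1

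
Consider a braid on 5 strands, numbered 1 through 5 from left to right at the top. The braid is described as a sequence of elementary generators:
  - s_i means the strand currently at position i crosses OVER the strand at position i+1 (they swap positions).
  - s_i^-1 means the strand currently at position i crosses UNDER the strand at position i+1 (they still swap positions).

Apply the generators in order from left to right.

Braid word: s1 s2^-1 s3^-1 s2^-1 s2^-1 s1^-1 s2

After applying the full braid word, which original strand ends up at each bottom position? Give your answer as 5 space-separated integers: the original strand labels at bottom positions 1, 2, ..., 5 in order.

Answer: 3 4 2 1 5

Derivation:
Gen 1 (s1): strand 1 crosses over strand 2. Perm now: [2 1 3 4 5]
Gen 2 (s2^-1): strand 1 crosses under strand 3. Perm now: [2 3 1 4 5]
Gen 3 (s3^-1): strand 1 crosses under strand 4. Perm now: [2 3 4 1 5]
Gen 4 (s2^-1): strand 3 crosses under strand 4. Perm now: [2 4 3 1 5]
Gen 5 (s2^-1): strand 4 crosses under strand 3. Perm now: [2 3 4 1 5]
Gen 6 (s1^-1): strand 2 crosses under strand 3. Perm now: [3 2 4 1 5]
Gen 7 (s2): strand 2 crosses over strand 4. Perm now: [3 4 2 1 5]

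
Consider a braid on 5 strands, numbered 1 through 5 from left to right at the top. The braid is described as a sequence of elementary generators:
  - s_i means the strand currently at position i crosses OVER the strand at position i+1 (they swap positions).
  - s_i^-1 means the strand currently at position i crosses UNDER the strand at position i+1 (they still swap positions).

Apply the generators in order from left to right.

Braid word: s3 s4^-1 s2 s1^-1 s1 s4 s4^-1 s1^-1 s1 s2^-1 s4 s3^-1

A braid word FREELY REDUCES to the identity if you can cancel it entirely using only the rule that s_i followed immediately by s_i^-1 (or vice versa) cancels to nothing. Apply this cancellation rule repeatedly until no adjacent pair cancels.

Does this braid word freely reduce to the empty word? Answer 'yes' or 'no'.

Answer: yes

Derivation:
Gen 1 (s3): push. Stack: [s3]
Gen 2 (s4^-1): push. Stack: [s3 s4^-1]
Gen 3 (s2): push. Stack: [s3 s4^-1 s2]
Gen 4 (s1^-1): push. Stack: [s3 s4^-1 s2 s1^-1]
Gen 5 (s1): cancels prior s1^-1. Stack: [s3 s4^-1 s2]
Gen 6 (s4): push. Stack: [s3 s4^-1 s2 s4]
Gen 7 (s4^-1): cancels prior s4. Stack: [s3 s4^-1 s2]
Gen 8 (s1^-1): push. Stack: [s3 s4^-1 s2 s1^-1]
Gen 9 (s1): cancels prior s1^-1. Stack: [s3 s4^-1 s2]
Gen 10 (s2^-1): cancels prior s2. Stack: [s3 s4^-1]
Gen 11 (s4): cancels prior s4^-1. Stack: [s3]
Gen 12 (s3^-1): cancels prior s3. Stack: []
Reduced word: (empty)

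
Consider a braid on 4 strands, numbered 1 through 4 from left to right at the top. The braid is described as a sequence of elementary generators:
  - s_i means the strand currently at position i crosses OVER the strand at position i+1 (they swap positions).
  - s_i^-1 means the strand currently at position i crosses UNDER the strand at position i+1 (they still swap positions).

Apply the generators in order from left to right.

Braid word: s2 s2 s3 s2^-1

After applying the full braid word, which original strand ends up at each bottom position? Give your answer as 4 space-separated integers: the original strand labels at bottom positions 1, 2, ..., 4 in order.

Answer: 1 4 2 3

Derivation:
Gen 1 (s2): strand 2 crosses over strand 3. Perm now: [1 3 2 4]
Gen 2 (s2): strand 3 crosses over strand 2. Perm now: [1 2 3 4]
Gen 3 (s3): strand 3 crosses over strand 4. Perm now: [1 2 4 3]
Gen 4 (s2^-1): strand 2 crosses under strand 4. Perm now: [1 4 2 3]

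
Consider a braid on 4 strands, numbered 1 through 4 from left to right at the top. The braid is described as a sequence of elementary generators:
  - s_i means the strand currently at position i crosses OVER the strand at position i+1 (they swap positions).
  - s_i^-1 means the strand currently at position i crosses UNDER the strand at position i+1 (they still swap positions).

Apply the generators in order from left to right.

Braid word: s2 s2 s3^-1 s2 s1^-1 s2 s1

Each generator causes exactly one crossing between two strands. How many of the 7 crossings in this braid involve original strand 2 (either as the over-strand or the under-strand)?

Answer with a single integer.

Gen 1: crossing 2x3. Involves strand 2? yes. Count so far: 1
Gen 2: crossing 3x2. Involves strand 2? yes. Count so far: 2
Gen 3: crossing 3x4. Involves strand 2? no. Count so far: 2
Gen 4: crossing 2x4. Involves strand 2? yes. Count so far: 3
Gen 5: crossing 1x4. Involves strand 2? no. Count so far: 3
Gen 6: crossing 1x2. Involves strand 2? yes. Count so far: 4
Gen 7: crossing 4x2. Involves strand 2? yes. Count so far: 5

Answer: 5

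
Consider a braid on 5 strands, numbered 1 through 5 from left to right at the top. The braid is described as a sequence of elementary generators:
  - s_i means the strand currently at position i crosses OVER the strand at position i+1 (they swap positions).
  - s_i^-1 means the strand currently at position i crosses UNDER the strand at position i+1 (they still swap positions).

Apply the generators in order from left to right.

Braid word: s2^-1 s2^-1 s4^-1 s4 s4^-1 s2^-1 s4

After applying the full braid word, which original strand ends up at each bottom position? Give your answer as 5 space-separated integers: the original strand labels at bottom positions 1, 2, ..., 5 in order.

Answer: 1 3 2 4 5

Derivation:
Gen 1 (s2^-1): strand 2 crosses under strand 3. Perm now: [1 3 2 4 5]
Gen 2 (s2^-1): strand 3 crosses under strand 2. Perm now: [1 2 3 4 5]
Gen 3 (s4^-1): strand 4 crosses under strand 5. Perm now: [1 2 3 5 4]
Gen 4 (s4): strand 5 crosses over strand 4. Perm now: [1 2 3 4 5]
Gen 5 (s4^-1): strand 4 crosses under strand 5. Perm now: [1 2 3 5 4]
Gen 6 (s2^-1): strand 2 crosses under strand 3. Perm now: [1 3 2 5 4]
Gen 7 (s4): strand 5 crosses over strand 4. Perm now: [1 3 2 4 5]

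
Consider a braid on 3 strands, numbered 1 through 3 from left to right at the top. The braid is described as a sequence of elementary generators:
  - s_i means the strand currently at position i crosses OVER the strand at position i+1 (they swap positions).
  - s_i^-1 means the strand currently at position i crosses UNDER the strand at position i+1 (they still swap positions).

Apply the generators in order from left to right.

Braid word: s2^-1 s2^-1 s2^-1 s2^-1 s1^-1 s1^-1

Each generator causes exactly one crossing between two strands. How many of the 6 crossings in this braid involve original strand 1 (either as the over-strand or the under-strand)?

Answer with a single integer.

Answer: 2

Derivation:
Gen 1: crossing 2x3. Involves strand 1? no. Count so far: 0
Gen 2: crossing 3x2. Involves strand 1? no. Count so far: 0
Gen 3: crossing 2x3. Involves strand 1? no. Count so far: 0
Gen 4: crossing 3x2. Involves strand 1? no. Count so far: 0
Gen 5: crossing 1x2. Involves strand 1? yes. Count so far: 1
Gen 6: crossing 2x1. Involves strand 1? yes. Count so far: 2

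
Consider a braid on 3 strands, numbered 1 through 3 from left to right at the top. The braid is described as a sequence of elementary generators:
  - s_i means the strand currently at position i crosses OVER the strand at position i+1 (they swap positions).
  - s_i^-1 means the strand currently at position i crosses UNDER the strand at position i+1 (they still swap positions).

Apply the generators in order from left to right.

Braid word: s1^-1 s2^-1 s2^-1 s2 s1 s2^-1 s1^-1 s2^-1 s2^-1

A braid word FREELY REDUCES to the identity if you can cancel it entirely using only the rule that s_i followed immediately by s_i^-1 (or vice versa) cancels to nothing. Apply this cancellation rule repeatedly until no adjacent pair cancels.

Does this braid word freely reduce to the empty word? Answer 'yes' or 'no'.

Gen 1 (s1^-1): push. Stack: [s1^-1]
Gen 2 (s2^-1): push. Stack: [s1^-1 s2^-1]
Gen 3 (s2^-1): push. Stack: [s1^-1 s2^-1 s2^-1]
Gen 4 (s2): cancels prior s2^-1. Stack: [s1^-1 s2^-1]
Gen 5 (s1): push. Stack: [s1^-1 s2^-1 s1]
Gen 6 (s2^-1): push. Stack: [s1^-1 s2^-1 s1 s2^-1]
Gen 7 (s1^-1): push. Stack: [s1^-1 s2^-1 s1 s2^-1 s1^-1]
Gen 8 (s2^-1): push. Stack: [s1^-1 s2^-1 s1 s2^-1 s1^-1 s2^-1]
Gen 9 (s2^-1): push. Stack: [s1^-1 s2^-1 s1 s2^-1 s1^-1 s2^-1 s2^-1]
Reduced word: s1^-1 s2^-1 s1 s2^-1 s1^-1 s2^-1 s2^-1

Answer: no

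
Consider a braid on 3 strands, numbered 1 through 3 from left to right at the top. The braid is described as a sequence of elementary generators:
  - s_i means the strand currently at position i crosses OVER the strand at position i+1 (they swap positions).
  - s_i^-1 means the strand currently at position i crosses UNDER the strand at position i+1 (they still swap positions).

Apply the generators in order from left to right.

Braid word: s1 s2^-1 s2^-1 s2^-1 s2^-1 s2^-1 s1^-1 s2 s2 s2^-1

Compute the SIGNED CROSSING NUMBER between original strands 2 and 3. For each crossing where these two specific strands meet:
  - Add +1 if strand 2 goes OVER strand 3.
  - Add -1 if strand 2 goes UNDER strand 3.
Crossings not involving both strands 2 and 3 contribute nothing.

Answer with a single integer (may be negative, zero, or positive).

Answer: -1

Derivation:
Gen 1: crossing 1x2. Both 2&3? no. Sum: 0
Gen 2: crossing 1x3. Both 2&3? no. Sum: 0
Gen 3: crossing 3x1. Both 2&3? no. Sum: 0
Gen 4: crossing 1x3. Both 2&3? no. Sum: 0
Gen 5: crossing 3x1. Both 2&3? no. Sum: 0
Gen 6: crossing 1x3. Both 2&3? no. Sum: 0
Gen 7: 2 under 3. Both 2&3? yes. Contrib: -1. Sum: -1
Gen 8: crossing 2x1. Both 2&3? no. Sum: -1
Gen 9: crossing 1x2. Both 2&3? no. Sum: -1
Gen 10: crossing 2x1. Both 2&3? no. Sum: -1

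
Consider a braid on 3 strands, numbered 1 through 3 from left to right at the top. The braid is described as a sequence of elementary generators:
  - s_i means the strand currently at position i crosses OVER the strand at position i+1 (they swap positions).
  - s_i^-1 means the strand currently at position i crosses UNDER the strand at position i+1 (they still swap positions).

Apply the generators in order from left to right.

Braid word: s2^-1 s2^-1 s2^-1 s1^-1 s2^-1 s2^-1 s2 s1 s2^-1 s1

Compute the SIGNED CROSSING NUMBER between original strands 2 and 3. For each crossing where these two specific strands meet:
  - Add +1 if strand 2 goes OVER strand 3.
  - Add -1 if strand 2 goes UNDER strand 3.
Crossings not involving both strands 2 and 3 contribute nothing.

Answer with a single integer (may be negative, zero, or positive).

Answer: -2

Derivation:
Gen 1: 2 under 3. Both 2&3? yes. Contrib: -1. Sum: -1
Gen 2: 3 under 2. Both 2&3? yes. Contrib: +1. Sum: 0
Gen 3: 2 under 3. Both 2&3? yes. Contrib: -1. Sum: -1
Gen 4: crossing 1x3. Both 2&3? no. Sum: -1
Gen 5: crossing 1x2. Both 2&3? no. Sum: -1
Gen 6: crossing 2x1. Both 2&3? no. Sum: -1
Gen 7: crossing 1x2. Both 2&3? no. Sum: -1
Gen 8: 3 over 2. Both 2&3? yes. Contrib: -1. Sum: -2
Gen 9: crossing 3x1. Both 2&3? no. Sum: -2
Gen 10: crossing 2x1. Both 2&3? no. Sum: -2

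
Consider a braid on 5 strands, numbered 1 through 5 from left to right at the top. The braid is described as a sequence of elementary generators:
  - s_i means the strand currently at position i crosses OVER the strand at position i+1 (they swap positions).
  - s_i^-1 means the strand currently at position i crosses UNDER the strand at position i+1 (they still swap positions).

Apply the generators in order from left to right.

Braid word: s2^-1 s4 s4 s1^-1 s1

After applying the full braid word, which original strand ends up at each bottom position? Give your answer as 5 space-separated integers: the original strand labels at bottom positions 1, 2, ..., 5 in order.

Answer: 1 3 2 4 5

Derivation:
Gen 1 (s2^-1): strand 2 crosses under strand 3. Perm now: [1 3 2 4 5]
Gen 2 (s4): strand 4 crosses over strand 5. Perm now: [1 3 2 5 4]
Gen 3 (s4): strand 5 crosses over strand 4. Perm now: [1 3 2 4 5]
Gen 4 (s1^-1): strand 1 crosses under strand 3. Perm now: [3 1 2 4 5]
Gen 5 (s1): strand 3 crosses over strand 1. Perm now: [1 3 2 4 5]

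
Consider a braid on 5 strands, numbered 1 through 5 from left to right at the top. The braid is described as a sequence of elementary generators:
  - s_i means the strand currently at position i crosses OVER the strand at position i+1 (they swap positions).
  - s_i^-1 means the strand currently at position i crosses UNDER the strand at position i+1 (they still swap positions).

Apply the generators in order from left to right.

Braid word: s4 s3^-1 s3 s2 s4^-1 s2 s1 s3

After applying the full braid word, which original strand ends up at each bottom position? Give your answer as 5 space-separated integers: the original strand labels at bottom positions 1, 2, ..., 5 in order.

Answer: 2 1 4 3 5

Derivation:
Gen 1 (s4): strand 4 crosses over strand 5. Perm now: [1 2 3 5 4]
Gen 2 (s3^-1): strand 3 crosses under strand 5. Perm now: [1 2 5 3 4]
Gen 3 (s3): strand 5 crosses over strand 3. Perm now: [1 2 3 5 4]
Gen 4 (s2): strand 2 crosses over strand 3. Perm now: [1 3 2 5 4]
Gen 5 (s4^-1): strand 5 crosses under strand 4. Perm now: [1 3 2 4 5]
Gen 6 (s2): strand 3 crosses over strand 2. Perm now: [1 2 3 4 5]
Gen 7 (s1): strand 1 crosses over strand 2. Perm now: [2 1 3 4 5]
Gen 8 (s3): strand 3 crosses over strand 4. Perm now: [2 1 4 3 5]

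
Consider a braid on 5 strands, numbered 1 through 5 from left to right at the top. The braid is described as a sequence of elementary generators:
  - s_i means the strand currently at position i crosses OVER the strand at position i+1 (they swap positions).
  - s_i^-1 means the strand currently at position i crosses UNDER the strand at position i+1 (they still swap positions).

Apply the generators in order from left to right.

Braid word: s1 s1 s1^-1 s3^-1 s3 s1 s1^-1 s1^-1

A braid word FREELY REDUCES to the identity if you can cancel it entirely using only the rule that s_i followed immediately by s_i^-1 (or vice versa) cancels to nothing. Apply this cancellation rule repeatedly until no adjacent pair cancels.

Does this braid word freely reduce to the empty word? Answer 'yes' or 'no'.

Answer: yes

Derivation:
Gen 1 (s1): push. Stack: [s1]
Gen 2 (s1): push. Stack: [s1 s1]
Gen 3 (s1^-1): cancels prior s1. Stack: [s1]
Gen 4 (s3^-1): push. Stack: [s1 s3^-1]
Gen 5 (s3): cancels prior s3^-1. Stack: [s1]
Gen 6 (s1): push. Stack: [s1 s1]
Gen 7 (s1^-1): cancels prior s1. Stack: [s1]
Gen 8 (s1^-1): cancels prior s1. Stack: []
Reduced word: (empty)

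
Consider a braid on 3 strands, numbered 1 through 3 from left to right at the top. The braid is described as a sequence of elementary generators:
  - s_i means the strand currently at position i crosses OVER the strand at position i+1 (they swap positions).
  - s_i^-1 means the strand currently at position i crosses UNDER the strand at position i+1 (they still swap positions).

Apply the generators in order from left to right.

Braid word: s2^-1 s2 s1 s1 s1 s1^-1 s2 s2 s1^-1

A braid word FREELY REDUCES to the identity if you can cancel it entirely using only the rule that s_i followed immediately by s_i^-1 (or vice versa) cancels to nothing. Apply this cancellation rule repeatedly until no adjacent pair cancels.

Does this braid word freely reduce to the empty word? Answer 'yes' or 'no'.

Answer: no

Derivation:
Gen 1 (s2^-1): push. Stack: [s2^-1]
Gen 2 (s2): cancels prior s2^-1. Stack: []
Gen 3 (s1): push. Stack: [s1]
Gen 4 (s1): push. Stack: [s1 s1]
Gen 5 (s1): push. Stack: [s1 s1 s1]
Gen 6 (s1^-1): cancels prior s1. Stack: [s1 s1]
Gen 7 (s2): push. Stack: [s1 s1 s2]
Gen 8 (s2): push. Stack: [s1 s1 s2 s2]
Gen 9 (s1^-1): push. Stack: [s1 s1 s2 s2 s1^-1]
Reduced word: s1 s1 s2 s2 s1^-1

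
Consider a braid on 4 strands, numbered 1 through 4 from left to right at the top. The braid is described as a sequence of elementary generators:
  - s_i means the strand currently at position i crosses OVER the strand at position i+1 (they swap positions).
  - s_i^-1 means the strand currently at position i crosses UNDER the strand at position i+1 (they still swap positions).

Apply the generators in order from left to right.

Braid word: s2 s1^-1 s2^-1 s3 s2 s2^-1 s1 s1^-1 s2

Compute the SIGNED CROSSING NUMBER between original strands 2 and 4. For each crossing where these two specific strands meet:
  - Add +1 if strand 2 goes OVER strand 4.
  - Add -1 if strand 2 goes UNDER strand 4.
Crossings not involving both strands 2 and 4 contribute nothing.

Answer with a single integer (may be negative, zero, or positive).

Answer: 3

Derivation:
Gen 1: crossing 2x3. Both 2&4? no. Sum: 0
Gen 2: crossing 1x3. Both 2&4? no. Sum: 0
Gen 3: crossing 1x2. Both 2&4? no. Sum: 0
Gen 4: crossing 1x4. Both 2&4? no. Sum: 0
Gen 5: 2 over 4. Both 2&4? yes. Contrib: +1. Sum: 1
Gen 6: 4 under 2. Both 2&4? yes. Contrib: +1. Sum: 2
Gen 7: crossing 3x2. Both 2&4? no. Sum: 2
Gen 8: crossing 2x3. Both 2&4? no. Sum: 2
Gen 9: 2 over 4. Both 2&4? yes. Contrib: +1. Sum: 3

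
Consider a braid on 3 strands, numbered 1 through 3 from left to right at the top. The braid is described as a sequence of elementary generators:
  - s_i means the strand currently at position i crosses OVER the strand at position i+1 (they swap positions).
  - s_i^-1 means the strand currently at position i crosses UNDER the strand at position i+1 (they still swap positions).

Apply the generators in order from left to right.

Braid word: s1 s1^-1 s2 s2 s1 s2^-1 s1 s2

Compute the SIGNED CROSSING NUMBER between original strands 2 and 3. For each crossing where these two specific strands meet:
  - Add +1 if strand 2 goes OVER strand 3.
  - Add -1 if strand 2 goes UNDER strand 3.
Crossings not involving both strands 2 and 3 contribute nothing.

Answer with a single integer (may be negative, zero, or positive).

Answer: 1

Derivation:
Gen 1: crossing 1x2. Both 2&3? no. Sum: 0
Gen 2: crossing 2x1. Both 2&3? no. Sum: 0
Gen 3: 2 over 3. Both 2&3? yes. Contrib: +1. Sum: 1
Gen 4: 3 over 2. Both 2&3? yes. Contrib: -1. Sum: 0
Gen 5: crossing 1x2. Both 2&3? no. Sum: 0
Gen 6: crossing 1x3. Both 2&3? no. Sum: 0
Gen 7: 2 over 3. Both 2&3? yes. Contrib: +1. Sum: 1
Gen 8: crossing 2x1. Both 2&3? no. Sum: 1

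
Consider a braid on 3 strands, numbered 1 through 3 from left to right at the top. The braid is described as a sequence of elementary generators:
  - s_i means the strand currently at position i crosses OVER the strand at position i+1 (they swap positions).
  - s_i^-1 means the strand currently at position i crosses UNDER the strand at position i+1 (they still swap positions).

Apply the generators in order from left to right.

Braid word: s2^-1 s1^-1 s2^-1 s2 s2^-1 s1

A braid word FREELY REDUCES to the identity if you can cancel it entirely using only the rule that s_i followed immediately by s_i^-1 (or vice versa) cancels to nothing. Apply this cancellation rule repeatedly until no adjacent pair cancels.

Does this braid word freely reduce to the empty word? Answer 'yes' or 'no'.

Answer: no

Derivation:
Gen 1 (s2^-1): push. Stack: [s2^-1]
Gen 2 (s1^-1): push. Stack: [s2^-1 s1^-1]
Gen 3 (s2^-1): push. Stack: [s2^-1 s1^-1 s2^-1]
Gen 4 (s2): cancels prior s2^-1. Stack: [s2^-1 s1^-1]
Gen 5 (s2^-1): push. Stack: [s2^-1 s1^-1 s2^-1]
Gen 6 (s1): push. Stack: [s2^-1 s1^-1 s2^-1 s1]
Reduced word: s2^-1 s1^-1 s2^-1 s1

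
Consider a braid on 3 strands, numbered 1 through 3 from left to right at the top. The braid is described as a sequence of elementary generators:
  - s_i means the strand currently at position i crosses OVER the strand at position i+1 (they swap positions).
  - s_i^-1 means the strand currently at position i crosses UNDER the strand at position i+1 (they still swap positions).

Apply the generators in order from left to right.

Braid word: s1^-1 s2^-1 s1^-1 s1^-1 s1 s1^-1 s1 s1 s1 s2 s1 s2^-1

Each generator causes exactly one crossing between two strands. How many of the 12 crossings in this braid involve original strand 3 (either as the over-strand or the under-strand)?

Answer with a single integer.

Gen 1: crossing 1x2. Involves strand 3? no. Count so far: 0
Gen 2: crossing 1x3. Involves strand 3? yes. Count so far: 1
Gen 3: crossing 2x3. Involves strand 3? yes. Count so far: 2
Gen 4: crossing 3x2. Involves strand 3? yes. Count so far: 3
Gen 5: crossing 2x3. Involves strand 3? yes. Count so far: 4
Gen 6: crossing 3x2. Involves strand 3? yes. Count so far: 5
Gen 7: crossing 2x3. Involves strand 3? yes. Count so far: 6
Gen 8: crossing 3x2. Involves strand 3? yes. Count so far: 7
Gen 9: crossing 2x3. Involves strand 3? yes. Count so far: 8
Gen 10: crossing 2x1. Involves strand 3? no. Count so far: 8
Gen 11: crossing 3x1. Involves strand 3? yes. Count so far: 9
Gen 12: crossing 3x2. Involves strand 3? yes. Count so far: 10

Answer: 10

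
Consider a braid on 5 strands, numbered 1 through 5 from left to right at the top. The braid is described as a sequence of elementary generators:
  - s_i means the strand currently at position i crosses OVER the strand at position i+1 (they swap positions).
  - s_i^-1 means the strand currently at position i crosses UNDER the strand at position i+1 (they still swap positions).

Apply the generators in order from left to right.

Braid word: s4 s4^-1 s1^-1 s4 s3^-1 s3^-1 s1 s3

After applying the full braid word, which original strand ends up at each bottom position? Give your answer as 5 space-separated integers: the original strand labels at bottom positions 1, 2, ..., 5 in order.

Gen 1 (s4): strand 4 crosses over strand 5. Perm now: [1 2 3 5 4]
Gen 2 (s4^-1): strand 5 crosses under strand 4. Perm now: [1 2 3 4 5]
Gen 3 (s1^-1): strand 1 crosses under strand 2. Perm now: [2 1 3 4 5]
Gen 4 (s4): strand 4 crosses over strand 5. Perm now: [2 1 3 5 4]
Gen 5 (s3^-1): strand 3 crosses under strand 5. Perm now: [2 1 5 3 4]
Gen 6 (s3^-1): strand 5 crosses under strand 3. Perm now: [2 1 3 5 4]
Gen 7 (s1): strand 2 crosses over strand 1. Perm now: [1 2 3 5 4]
Gen 8 (s3): strand 3 crosses over strand 5. Perm now: [1 2 5 3 4]

Answer: 1 2 5 3 4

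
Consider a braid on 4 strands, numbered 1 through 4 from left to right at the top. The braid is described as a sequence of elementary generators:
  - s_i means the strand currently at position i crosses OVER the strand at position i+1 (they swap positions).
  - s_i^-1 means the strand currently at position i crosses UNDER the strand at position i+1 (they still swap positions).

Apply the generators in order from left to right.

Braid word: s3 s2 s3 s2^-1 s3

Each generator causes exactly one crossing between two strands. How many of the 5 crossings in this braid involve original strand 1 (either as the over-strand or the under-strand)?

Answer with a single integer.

Gen 1: crossing 3x4. Involves strand 1? no. Count so far: 0
Gen 2: crossing 2x4. Involves strand 1? no. Count so far: 0
Gen 3: crossing 2x3. Involves strand 1? no. Count so far: 0
Gen 4: crossing 4x3. Involves strand 1? no. Count so far: 0
Gen 5: crossing 4x2. Involves strand 1? no. Count so far: 0

Answer: 0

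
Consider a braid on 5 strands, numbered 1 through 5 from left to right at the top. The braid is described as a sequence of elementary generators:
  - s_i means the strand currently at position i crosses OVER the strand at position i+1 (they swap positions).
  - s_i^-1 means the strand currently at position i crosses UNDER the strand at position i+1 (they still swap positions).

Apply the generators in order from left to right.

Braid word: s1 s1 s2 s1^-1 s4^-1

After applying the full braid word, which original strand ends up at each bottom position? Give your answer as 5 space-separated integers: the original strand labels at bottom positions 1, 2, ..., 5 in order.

Answer: 3 1 2 5 4

Derivation:
Gen 1 (s1): strand 1 crosses over strand 2. Perm now: [2 1 3 4 5]
Gen 2 (s1): strand 2 crosses over strand 1. Perm now: [1 2 3 4 5]
Gen 3 (s2): strand 2 crosses over strand 3. Perm now: [1 3 2 4 5]
Gen 4 (s1^-1): strand 1 crosses under strand 3. Perm now: [3 1 2 4 5]
Gen 5 (s4^-1): strand 4 crosses under strand 5. Perm now: [3 1 2 5 4]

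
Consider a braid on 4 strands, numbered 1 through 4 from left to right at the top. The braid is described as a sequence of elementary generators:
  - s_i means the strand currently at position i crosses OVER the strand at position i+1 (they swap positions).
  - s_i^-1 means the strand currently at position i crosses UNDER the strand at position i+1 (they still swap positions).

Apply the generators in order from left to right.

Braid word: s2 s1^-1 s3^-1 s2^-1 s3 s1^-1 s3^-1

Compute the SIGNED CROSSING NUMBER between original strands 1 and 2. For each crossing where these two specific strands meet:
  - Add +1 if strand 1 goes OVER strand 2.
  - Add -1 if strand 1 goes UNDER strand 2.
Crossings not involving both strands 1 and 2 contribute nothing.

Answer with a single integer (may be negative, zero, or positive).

Answer: 2

Derivation:
Gen 1: crossing 2x3. Both 1&2? no. Sum: 0
Gen 2: crossing 1x3. Both 1&2? no. Sum: 0
Gen 3: crossing 2x4. Both 1&2? no. Sum: 0
Gen 4: crossing 1x4. Both 1&2? no. Sum: 0
Gen 5: 1 over 2. Both 1&2? yes. Contrib: +1. Sum: 1
Gen 6: crossing 3x4. Both 1&2? no. Sum: 1
Gen 7: 2 under 1. Both 1&2? yes. Contrib: +1. Sum: 2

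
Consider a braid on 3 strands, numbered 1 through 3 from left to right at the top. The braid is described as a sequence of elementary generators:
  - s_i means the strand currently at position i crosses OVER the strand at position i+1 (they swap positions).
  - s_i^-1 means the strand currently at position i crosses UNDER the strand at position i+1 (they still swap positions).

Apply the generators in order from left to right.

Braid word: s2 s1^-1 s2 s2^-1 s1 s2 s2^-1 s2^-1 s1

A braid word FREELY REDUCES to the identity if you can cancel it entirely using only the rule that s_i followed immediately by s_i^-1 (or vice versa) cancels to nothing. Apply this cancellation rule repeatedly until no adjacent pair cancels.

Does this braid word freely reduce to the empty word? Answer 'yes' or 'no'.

Answer: no

Derivation:
Gen 1 (s2): push. Stack: [s2]
Gen 2 (s1^-1): push. Stack: [s2 s1^-1]
Gen 3 (s2): push. Stack: [s2 s1^-1 s2]
Gen 4 (s2^-1): cancels prior s2. Stack: [s2 s1^-1]
Gen 5 (s1): cancels prior s1^-1. Stack: [s2]
Gen 6 (s2): push. Stack: [s2 s2]
Gen 7 (s2^-1): cancels prior s2. Stack: [s2]
Gen 8 (s2^-1): cancels prior s2. Stack: []
Gen 9 (s1): push. Stack: [s1]
Reduced word: s1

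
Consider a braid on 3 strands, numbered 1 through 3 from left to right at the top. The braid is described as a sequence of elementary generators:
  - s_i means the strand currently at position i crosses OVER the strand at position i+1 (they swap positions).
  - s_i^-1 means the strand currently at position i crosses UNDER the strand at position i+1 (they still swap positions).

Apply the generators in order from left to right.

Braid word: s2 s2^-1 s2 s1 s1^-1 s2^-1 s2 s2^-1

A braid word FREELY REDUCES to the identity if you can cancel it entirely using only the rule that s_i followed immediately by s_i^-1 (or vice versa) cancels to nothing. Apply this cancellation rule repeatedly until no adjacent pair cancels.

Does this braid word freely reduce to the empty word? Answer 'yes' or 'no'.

Answer: yes

Derivation:
Gen 1 (s2): push. Stack: [s2]
Gen 2 (s2^-1): cancels prior s2. Stack: []
Gen 3 (s2): push. Stack: [s2]
Gen 4 (s1): push. Stack: [s2 s1]
Gen 5 (s1^-1): cancels prior s1. Stack: [s2]
Gen 6 (s2^-1): cancels prior s2. Stack: []
Gen 7 (s2): push. Stack: [s2]
Gen 8 (s2^-1): cancels prior s2. Stack: []
Reduced word: (empty)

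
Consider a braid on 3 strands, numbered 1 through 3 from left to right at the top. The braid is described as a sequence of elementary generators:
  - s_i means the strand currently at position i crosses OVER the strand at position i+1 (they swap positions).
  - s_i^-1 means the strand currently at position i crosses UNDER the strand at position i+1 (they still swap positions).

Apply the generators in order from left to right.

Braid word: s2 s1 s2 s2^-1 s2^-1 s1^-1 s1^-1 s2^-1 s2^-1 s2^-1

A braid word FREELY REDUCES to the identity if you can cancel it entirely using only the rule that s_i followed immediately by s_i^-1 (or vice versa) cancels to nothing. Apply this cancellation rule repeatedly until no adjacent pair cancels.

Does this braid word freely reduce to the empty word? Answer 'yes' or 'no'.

Answer: no

Derivation:
Gen 1 (s2): push. Stack: [s2]
Gen 2 (s1): push. Stack: [s2 s1]
Gen 3 (s2): push. Stack: [s2 s1 s2]
Gen 4 (s2^-1): cancels prior s2. Stack: [s2 s1]
Gen 5 (s2^-1): push. Stack: [s2 s1 s2^-1]
Gen 6 (s1^-1): push. Stack: [s2 s1 s2^-1 s1^-1]
Gen 7 (s1^-1): push. Stack: [s2 s1 s2^-1 s1^-1 s1^-1]
Gen 8 (s2^-1): push. Stack: [s2 s1 s2^-1 s1^-1 s1^-1 s2^-1]
Gen 9 (s2^-1): push. Stack: [s2 s1 s2^-1 s1^-1 s1^-1 s2^-1 s2^-1]
Gen 10 (s2^-1): push. Stack: [s2 s1 s2^-1 s1^-1 s1^-1 s2^-1 s2^-1 s2^-1]
Reduced word: s2 s1 s2^-1 s1^-1 s1^-1 s2^-1 s2^-1 s2^-1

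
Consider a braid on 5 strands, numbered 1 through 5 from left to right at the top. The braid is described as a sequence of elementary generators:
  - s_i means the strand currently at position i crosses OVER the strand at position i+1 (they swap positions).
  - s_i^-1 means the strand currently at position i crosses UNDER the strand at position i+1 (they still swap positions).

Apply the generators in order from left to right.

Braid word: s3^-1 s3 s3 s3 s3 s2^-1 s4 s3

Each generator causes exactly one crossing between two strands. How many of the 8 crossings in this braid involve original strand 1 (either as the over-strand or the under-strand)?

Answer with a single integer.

Answer: 0

Derivation:
Gen 1: crossing 3x4. Involves strand 1? no. Count so far: 0
Gen 2: crossing 4x3. Involves strand 1? no. Count so far: 0
Gen 3: crossing 3x4. Involves strand 1? no. Count so far: 0
Gen 4: crossing 4x3. Involves strand 1? no. Count so far: 0
Gen 5: crossing 3x4. Involves strand 1? no. Count so far: 0
Gen 6: crossing 2x4. Involves strand 1? no. Count so far: 0
Gen 7: crossing 3x5. Involves strand 1? no. Count so far: 0
Gen 8: crossing 2x5. Involves strand 1? no. Count so far: 0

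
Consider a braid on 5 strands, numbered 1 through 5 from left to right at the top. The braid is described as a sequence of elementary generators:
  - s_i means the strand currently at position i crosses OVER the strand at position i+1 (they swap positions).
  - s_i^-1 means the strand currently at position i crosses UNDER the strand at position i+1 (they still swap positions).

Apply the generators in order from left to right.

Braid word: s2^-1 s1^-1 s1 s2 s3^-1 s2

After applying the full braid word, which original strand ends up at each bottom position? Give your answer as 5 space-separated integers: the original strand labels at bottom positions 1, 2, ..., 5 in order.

Answer: 1 4 2 3 5

Derivation:
Gen 1 (s2^-1): strand 2 crosses under strand 3. Perm now: [1 3 2 4 5]
Gen 2 (s1^-1): strand 1 crosses under strand 3. Perm now: [3 1 2 4 5]
Gen 3 (s1): strand 3 crosses over strand 1. Perm now: [1 3 2 4 5]
Gen 4 (s2): strand 3 crosses over strand 2. Perm now: [1 2 3 4 5]
Gen 5 (s3^-1): strand 3 crosses under strand 4. Perm now: [1 2 4 3 5]
Gen 6 (s2): strand 2 crosses over strand 4. Perm now: [1 4 2 3 5]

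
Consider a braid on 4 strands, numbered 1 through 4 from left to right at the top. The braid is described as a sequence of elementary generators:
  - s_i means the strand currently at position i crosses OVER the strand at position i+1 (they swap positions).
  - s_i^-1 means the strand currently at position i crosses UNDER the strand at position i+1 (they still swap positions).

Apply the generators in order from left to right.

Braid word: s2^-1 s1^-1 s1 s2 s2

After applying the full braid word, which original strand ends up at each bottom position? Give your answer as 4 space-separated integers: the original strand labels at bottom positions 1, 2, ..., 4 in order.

Answer: 1 3 2 4

Derivation:
Gen 1 (s2^-1): strand 2 crosses under strand 3. Perm now: [1 3 2 4]
Gen 2 (s1^-1): strand 1 crosses under strand 3. Perm now: [3 1 2 4]
Gen 3 (s1): strand 3 crosses over strand 1. Perm now: [1 3 2 4]
Gen 4 (s2): strand 3 crosses over strand 2. Perm now: [1 2 3 4]
Gen 5 (s2): strand 2 crosses over strand 3. Perm now: [1 3 2 4]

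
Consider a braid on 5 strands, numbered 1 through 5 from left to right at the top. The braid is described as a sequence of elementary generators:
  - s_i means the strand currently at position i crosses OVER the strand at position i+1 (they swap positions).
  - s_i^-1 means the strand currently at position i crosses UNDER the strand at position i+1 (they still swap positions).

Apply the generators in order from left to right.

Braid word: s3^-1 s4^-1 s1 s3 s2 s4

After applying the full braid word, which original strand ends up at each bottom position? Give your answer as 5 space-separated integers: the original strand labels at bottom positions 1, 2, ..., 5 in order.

Gen 1 (s3^-1): strand 3 crosses under strand 4. Perm now: [1 2 4 3 5]
Gen 2 (s4^-1): strand 3 crosses under strand 5. Perm now: [1 2 4 5 3]
Gen 3 (s1): strand 1 crosses over strand 2. Perm now: [2 1 4 5 3]
Gen 4 (s3): strand 4 crosses over strand 5. Perm now: [2 1 5 4 3]
Gen 5 (s2): strand 1 crosses over strand 5. Perm now: [2 5 1 4 3]
Gen 6 (s4): strand 4 crosses over strand 3. Perm now: [2 5 1 3 4]

Answer: 2 5 1 3 4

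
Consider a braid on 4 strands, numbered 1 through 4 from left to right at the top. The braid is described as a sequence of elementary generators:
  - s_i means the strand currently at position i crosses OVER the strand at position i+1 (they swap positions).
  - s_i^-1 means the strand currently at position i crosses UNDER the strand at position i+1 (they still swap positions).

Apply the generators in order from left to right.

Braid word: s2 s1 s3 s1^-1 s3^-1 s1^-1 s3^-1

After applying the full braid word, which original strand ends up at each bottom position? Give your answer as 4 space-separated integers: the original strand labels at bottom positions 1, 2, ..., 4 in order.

Answer: 3 1 4 2

Derivation:
Gen 1 (s2): strand 2 crosses over strand 3. Perm now: [1 3 2 4]
Gen 2 (s1): strand 1 crosses over strand 3. Perm now: [3 1 2 4]
Gen 3 (s3): strand 2 crosses over strand 4. Perm now: [3 1 4 2]
Gen 4 (s1^-1): strand 3 crosses under strand 1. Perm now: [1 3 4 2]
Gen 5 (s3^-1): strand 4 crosses under strand 2. Perm now: [1 3 2 4]
Gen 6 (s1^-1): strand 1 crosses under strand 3. Perm now: [3 1 2 4]
Gen 7 (s3^-1): strand 2 crosses under strand 4. Perm now: [3 1 4 2]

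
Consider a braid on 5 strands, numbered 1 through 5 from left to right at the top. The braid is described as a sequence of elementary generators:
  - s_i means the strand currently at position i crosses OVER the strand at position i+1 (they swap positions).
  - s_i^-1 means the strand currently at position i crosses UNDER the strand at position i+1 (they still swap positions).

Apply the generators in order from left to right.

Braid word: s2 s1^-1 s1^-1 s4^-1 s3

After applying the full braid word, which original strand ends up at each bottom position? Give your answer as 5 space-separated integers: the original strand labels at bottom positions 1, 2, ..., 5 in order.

Answer: 1 3 5 2 4

Derivation:
Gen 1 (s2): strand 2 crosses over strand 3. Perm now: [1 3 2 4 5]
Gen 2 (s1^-1): strand 1 crosses under strand 3. Perm now: [3 1 2 4 5]
Gen 3 (s1^-1): strand 3 crosses under strand 1. Perm now: [1 3 2 4 5]
Gen 4 (s4^-1): strand 4 crosses under strand 5. Perm now: [1 3 2 5 4]
Gen 5 (s3): strand 2 crosses over strand 5. Perm now: [1 3 5 2 4]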